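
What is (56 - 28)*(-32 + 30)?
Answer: -56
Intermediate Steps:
(56 - 28)*(-32 + 30) = 28*(-2) = -56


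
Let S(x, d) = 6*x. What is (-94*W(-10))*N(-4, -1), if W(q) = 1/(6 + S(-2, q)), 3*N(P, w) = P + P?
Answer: -376/9 ≈ -41.778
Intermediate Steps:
N(P, w) = 2*P/3 (N(P, w) = (P + P)/3 = (2*P)/3 = 2*P/3)
W(q) = -1/6 (W(q) = 1/(6 + 6*(-2)) = 1/(6 - 12) = 1/(-6) = -1/6)
(-94*W(-10))*N(-4, -1) = (-94*(-1/6))*((2/3)*(-4)) = (47/3)*(-8/3) = -376/9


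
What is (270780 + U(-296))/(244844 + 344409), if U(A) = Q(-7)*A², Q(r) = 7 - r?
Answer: 1497404/589253 ≈ 2.5412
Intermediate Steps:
U(A) = 14*A² (U(A) = (7 - 1*(-7))*A² = (7 + 7)*A² = 14*A²)
(270780 + U(-296))/(244844 + 344409) = (270780 + 14*(-296)²)/(244844 + 344409) = (270780 + 14*87616)/589253 = (270780 + 1226624)*(1/589253) = 1497404*(1/589253) = 1497404/589253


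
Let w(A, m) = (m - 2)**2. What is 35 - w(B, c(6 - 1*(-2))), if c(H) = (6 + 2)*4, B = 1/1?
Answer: -865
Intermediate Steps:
B = 1
c(H) = 32 (c(H) = 8*4 = 32)
w(A, m) = (-2 + m)**2
35 - w(B, c(6 - 1*(-2))) = 35 - (-2 + 32)**2 = 35 - 1*30**2 = 35 - 1*900 = 35 - 900 = -865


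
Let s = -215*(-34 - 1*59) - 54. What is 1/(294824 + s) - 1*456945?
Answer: -143830292924/314765 ≈ -4.5695e+5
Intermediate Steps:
s = 19941 (s = -215*(-34 - 59) - 54 = -215*(-93) - 54 = 19995 - 54 = 19941)
1/(294824 + s) - 1*456945 = 1/(294824 + 19941) - 1*456945 = 1/314765 - 456945 = -143830292924/314765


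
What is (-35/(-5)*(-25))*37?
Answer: -6475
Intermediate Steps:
(-35/(-5)*(-25))*37 = (-35*(-1/5)*(-25))*37 = (7*(-25))*37 = -175*37 = -6475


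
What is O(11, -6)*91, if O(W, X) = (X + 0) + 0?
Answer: -546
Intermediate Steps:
O(W, X) = X (O(W, X) = X + 0 = X)
O(11, -6)*91 = -6*91 = -546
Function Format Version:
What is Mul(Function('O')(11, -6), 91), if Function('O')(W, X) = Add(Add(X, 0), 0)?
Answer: -546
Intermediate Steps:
Function('O')(W, X) = X (Function('O')(W, X) = Add(X, 0) = X)
Mul(Function('O')(11, -6), 91) = Mul(-6, 91) = -546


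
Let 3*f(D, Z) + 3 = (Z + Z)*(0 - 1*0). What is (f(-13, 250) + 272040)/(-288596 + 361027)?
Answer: 272039/72431 ≈ 3.7558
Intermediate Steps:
f(D, Z) = -1 (f(D, Z) = -1 + ((Z + Z)*(0 - 1*0))/3 = -1 + ((2*Z)*(0 + 0))/3 = -1 + ((2*Z)*0)/3 = -1 + (1/3)*0 = -1 + 0 = -1)
(f(-13, 250) + 272040)/(-288596 + 361027) = (-1 + 272040)/(-288596 + 361027) = 272039/72431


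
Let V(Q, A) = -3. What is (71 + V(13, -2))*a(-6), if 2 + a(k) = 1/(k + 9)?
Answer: -340/3 ≈ -113.33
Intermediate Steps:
a(k) = -2 + 1/(9 + k) (a(k) = -2 + 1/(k + 9) = -2 + 1/(9 + k))
(71 + V(13, -2))*a(-6) = (71 - 3)*((-17 - 2*(-6))/(9 - 6)) = 68*((-17 + 12)/3) = 68*((1/3)*(-5)) = 68*(-5/3) = -340/3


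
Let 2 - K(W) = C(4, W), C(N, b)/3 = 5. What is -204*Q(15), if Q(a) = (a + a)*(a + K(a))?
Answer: -12240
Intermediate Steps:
C(N, b) = 15 (C(N, b) = 3*5 = 15)
K(W) = -13 (K(W) = 2 - 1*15 = 2 - 15 = -13)
Q(a) = 2*a*(-13 + a) (Q(a) = (a + a)*(a - 13) = (2*a)*(-13 + a) = 2*a*(-13 + a))
-204*Q(15) = -408*15*(-13 + 15) = -408*15*2 = -204*60 = -12240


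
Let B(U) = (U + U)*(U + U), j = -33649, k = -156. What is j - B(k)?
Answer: -130993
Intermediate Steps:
B(U) = 4*U² (B(U) = (2*U)*(2*U) = 4*U²)
j - B(k) = -33649 - 4*(-156)² = -33649 - 4*24336 = -33649 - 1*97344 = -33649 - 97344 = -130993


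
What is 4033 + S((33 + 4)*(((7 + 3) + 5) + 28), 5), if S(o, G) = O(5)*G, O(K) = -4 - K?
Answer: 3988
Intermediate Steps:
S(o, G) = -9*G (S(o, G) = (-4 - 1*5)*G = (-4 - 5)*G = -9*G)
4033 + S((33 + 4)*(((7 + 3) + 5) + 28), 5) = 4033 - 9*5 = 4033 - 45 = 3988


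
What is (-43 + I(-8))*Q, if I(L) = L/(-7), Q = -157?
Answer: 46001/7 ≈ 6571.6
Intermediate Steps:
I(L) = -L/7 (I(L) = L*(-1/7) = -L/7)
(-43 + I(-8))*Q = (-43 - 1/7*(-8))*(-157) = (-43 + 8/7)*(-157) = -293/7*(-157) = 46001/7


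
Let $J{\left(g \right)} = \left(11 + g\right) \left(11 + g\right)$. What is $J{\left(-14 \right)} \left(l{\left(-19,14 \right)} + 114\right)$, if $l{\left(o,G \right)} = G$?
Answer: $1152$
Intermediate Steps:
$J{\left(g \right)} = \left(11 + g\right)^{2}$
$J{\left(-14 \right)} \left(l{\left(-19,14 \right)} + 114\right) = \left(11 - 14\right)^{2} \left(14 + 114\right) = \left(-3\right)^{2} \cdot 128 = 9 \cdot 128 = 1152$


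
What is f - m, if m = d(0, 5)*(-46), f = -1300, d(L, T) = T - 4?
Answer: -1254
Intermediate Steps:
d(L, T) = -4 + T
m = -46 (m = (-4 + 5)*(-46) = 1*(-46) = -46)
f - m = -1300 - 1*(-46) = -1300 + 46 = -1254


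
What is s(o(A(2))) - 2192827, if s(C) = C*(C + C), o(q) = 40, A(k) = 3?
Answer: -2189627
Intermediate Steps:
s(C) = 2*C**2 (s(C) = C*(2*C) = 2*C**2)
s(o(A(2))) - 2192827 = 2*40**2 - 2192827 = 2*1600 - 2192827 = 3200 - 2192827 = -2189627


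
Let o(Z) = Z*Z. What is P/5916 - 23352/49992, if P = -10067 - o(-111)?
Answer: -451642/106233 ≈ -4.2514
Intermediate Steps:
o(Z) = Z²
P = -22388 (P = -10067 - 1*(-111)² = -10067 - 1*12321 = -10067 - 12321 = -22388)
P/5916 - 23352/49992 = -22388/5916 - 23352/49992 = -22388*1/5916 - 23352*1/49992 = -193/51 - 973/2083 = -451642/106233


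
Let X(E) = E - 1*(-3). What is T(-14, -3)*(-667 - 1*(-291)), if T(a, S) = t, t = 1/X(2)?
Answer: -376/5 ≈ -75.200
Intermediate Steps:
X(E) = 3 + E (X(E) = E + 3 = 3 + E)
t = ⅕ (t = 1/(3 + 2) = 1/5 = ⅕ ≈ 0.20000)
T(a, S) = ⅕
T(-14, -3)*(-667 - 1*(-291)) = (-667 - 1*(-291))/5 = (-667 + 291)/5 = (⅕)*(-376) = -376/5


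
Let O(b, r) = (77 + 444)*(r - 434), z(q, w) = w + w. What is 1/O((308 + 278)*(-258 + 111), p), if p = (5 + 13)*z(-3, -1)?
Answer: -1/244870 ≈ -4.0838e-6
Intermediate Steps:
z(q, w) = 2*w
p = -36 (p = (5 + 13)*(2*(-1)) = 18*(-2) = -36)
O(b, r) = -226114 + 521*r (O(b, r) = 521*(-434 + r) = -226114 + 521*r)
1/O((308 + 278)*(-258 + 111), p) = 1/(-226114 + 521*(-36)) = 1/(-226114 - 18756) = 1/(-244870) = -1/244870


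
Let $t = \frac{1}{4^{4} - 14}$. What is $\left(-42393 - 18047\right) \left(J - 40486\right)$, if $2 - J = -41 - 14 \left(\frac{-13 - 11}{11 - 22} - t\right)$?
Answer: $\frac{295546402160}{121} \approx 2.4425 \cdot 10^{9}$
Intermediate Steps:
$t = \frac{1}{242}$ ($t = \frac{1}{256 - 14} = \frac{1}{242} \approx 0.0041322$)
$J = \frac{8892}{121}$ ($J = 2 - \left(-41 - 14 \left(\frac{-13 - 11}{11 - 22} - \frac{1}{242}\right)\right) = 2 - \left(-41 - 14 \left(- \frac{24}{-11} - \frac{1}{242}\right)\right) = 2 - \left(-41 - 14 \left(\left(-24\right) \left(- \frac{1}{11}\right) - \frac{1}{242}\right)\right) = 2 - \left(-41 - 14 \left(\frac{24}{11} - \frac{1}{242}\right)\right) = 2 - \left(-41 - \frac{3689}{121}\right) = 2 - - \frac{8650}{121} = 2 + \frac{8650}{121} = \frac{8892}{121} \approx 73.488$)
$\left(-42393 - 18047\right) \left(J - 40486\right) = \left(-42393 - 18047\right) \left(\frac{8892}{121} - 40486\right) = \left(-60440\right) \left(- \frac{4889914}{121}\right) = \frac{295546402160}{121}$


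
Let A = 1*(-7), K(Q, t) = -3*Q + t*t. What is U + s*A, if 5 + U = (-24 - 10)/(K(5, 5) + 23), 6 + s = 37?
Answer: -7360/33 ≈ -223.03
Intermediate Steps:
s = 31 (s = -6 + 37 = 31)
K(Q, t) = t² - 3*Q (K(Q, t) = -3*Q + t² = t² - 3*Q)
A = -7
U = -199/33 (U = -5 + (-24 - 10)/((5² - 3*5) + 23) = -5 - 34/((25 - 15) + 23) = -5 - 34/(10 + 23) = -5 - 34/33 = -199/33 ≈ -6.0303)
U + s*A = -199/33 + 31*(-7) = -199/33 - 217 = -7360/33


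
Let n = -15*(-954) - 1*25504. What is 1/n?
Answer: -1/11194 ≈ -8.9334e-5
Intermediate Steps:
n = -11194 (n = 14310 - 25504 = -11194)
1/n = 1/(-11194) = -1/11194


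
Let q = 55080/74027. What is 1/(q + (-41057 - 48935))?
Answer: -74027/6661782704 ≈ -1.1112e-5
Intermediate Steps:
q = 55080/74027 (q = 55080*(1/74027) = 55080/74027 ≈ 0.74405)
1/(q + (-41057 - 48935)) = 1/(55080/74027 + (-41057 - 48935)) = 1/(55080/74027 - 89992) = 1/(-6661782704/74027) = -74027/6661782704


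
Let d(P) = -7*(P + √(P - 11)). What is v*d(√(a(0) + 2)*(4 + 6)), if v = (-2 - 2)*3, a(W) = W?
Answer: 84*√(-11 + 10*√2) + 840*√2 ≈ 1336.8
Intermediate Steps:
v = -12 (v = -4*3 = -12)
d(P) = -7*P - 7*√(-11 + P) (d(P) = -7*(P + √(-11 + P)) = -7*P - 7*√(-11 + P))
v*d(√(a(0) + 2)*(4 + 6)) = -12*(-7*√(0 + 2)*(4 + 6) - 7*√(-11 + √(0 + 2)*(4 + 6))) = -12*(-7*√2*10 - 7*√(-11 + √2*10)) = -12*(-70*√2 - 7*√(-11 + 10*√2)) = 84*√(-11 + 10*√2) + 840*√2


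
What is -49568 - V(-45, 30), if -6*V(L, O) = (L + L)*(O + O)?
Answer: -50468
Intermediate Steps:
V(L, O) = -2*L*O/3 (V(L, O) = -(L + L)*(O + O)/6 = -2*L*2*O/6 = -2*L*O/3)
-49568 - V(-45, 30) = -49568 - (-2)*(-45)*30/3 = -49568 - 1*900 = -49568 - 900 = -50468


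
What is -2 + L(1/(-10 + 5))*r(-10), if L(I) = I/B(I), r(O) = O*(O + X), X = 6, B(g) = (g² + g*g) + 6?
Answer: -63/19 ≈ -3.3158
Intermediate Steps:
B(g) = 6 + 2*g² (B(g) = (g² + g²) + 6 = 2*g² + 6 = 6 + 2*g²)
r(O) = O*(6 + O) (r(O) = O*(O + 6) = O*(6 + O))
L(I) = I/(6 + 2*I²)
-2 + L(1/(-10 + 5))*r(-10) = -2 + (1/(2*(-10 + 5)*(3 + (1/(-10 + 5))²)))*(-10*(6 - 10)) = -2 + ((½)/(-5*(3 + (1/(-5))²)))*(-10*(-4)) = -2 + ((½)*(-⅕)/(3 + (-⅕)²))*40 = -2 + ((½)*(-⅕)/(3 + 1/25))*40 = -2 + ((½)*(-⅕)/(76/25))*40 = -2 + ((½)*(-⅕)*(25/76))*40 = -2 - 5/152*40 = -2 - 25/19 = -63/19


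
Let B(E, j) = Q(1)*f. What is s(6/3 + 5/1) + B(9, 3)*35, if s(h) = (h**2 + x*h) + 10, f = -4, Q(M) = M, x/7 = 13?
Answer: 556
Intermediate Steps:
x = 91 (x = 7*13 = 91)
B(E, j) = -4 (B(E, j) = 1*(-4) = -4)
s(h) = 10 + h**2 + 91*h (s(h) = (h**2 + 91*h) + 10 = 10 + h**2 + 91*h)
s(6/3 + 5/1) + B(9, 3)*35 = (10 + (6/3 + 5/1)**2 + 91*(6/3 + 5/1)) - 4*35 = (10 + (6*(1/3) + 5*1)**2 + 91*(6*(1/3) + 5*1)) - 140 = (10 + (2 + 5)**2 + 91*(2 + 5)) - 140 = (10 + 7**2 + 91*7) - 140 = (10 + 49 + 637) - 140 = 696 - 140 = 556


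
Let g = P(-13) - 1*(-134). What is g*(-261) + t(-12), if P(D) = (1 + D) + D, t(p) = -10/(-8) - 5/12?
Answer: -170689/6 ≈ -28448.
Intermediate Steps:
t(p) = 5/6 (t(p) = -10*(-1/8) - 5*1/12 = 5/4 - 5/12 = 5/6)
P(D) = 1 + 2*D
g = 109 (g = (1 + 2*(-13)) - 1*(-134) = (1 - 26) + 134 = -25 + 134 = 109)
g*(-261) + t(-12) = 109*(-261) + 5/6 = -28449 + 5/6 = -170689/6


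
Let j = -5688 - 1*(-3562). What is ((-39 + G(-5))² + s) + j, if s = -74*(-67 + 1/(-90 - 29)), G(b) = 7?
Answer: 458938/119 ≈ 3856.6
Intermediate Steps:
j = -2126 (j = -5688 + 3562 = -2126)
s = 590076/119 (s = -74*(-67 + 1/(-119)) = -74*(-67 - 1/119) = -74*(-7974/119) = 590076/119 ≈ 4958.6)
((-39 + G(-5))² + s) + j = ((-39 + 7)² + 590076/119) - 2126 = ((-32)² + 590076/119) - 2126 = (1024 + 590076/119) - 2126 = 711932/119 - 2126 = 458938/119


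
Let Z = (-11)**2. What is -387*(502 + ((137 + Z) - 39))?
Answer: -279027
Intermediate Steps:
Z = 121
-387*(502 + ((137 + Z) - 39)) = -387*(502 + ((137 + 121) - 39)) = -387*(502 + (258 - 39)) = -387*(502 + 219) = -387*721 = -279027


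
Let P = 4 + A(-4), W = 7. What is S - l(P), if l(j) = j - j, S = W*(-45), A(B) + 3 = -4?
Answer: -315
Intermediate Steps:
A(B) = -7 (A(B) = -3 - 4 = -7)
P = -3 (P = 4 - 7 = -3)
S = -315 (S = 7*(-45) = -315)
l(j) = 0
S - l(P) = -315 - 1*0 = -315 + 0 = -315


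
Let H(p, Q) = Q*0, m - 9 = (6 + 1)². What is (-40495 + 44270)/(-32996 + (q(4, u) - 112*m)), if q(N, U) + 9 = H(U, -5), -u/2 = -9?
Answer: -3775/39501 ≈ -0.095567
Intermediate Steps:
u = 18 (u = -2*(-9) = 18)
m = 58 (m = 9 + (6 + 1)² = 9 + 7² = 9 + 49 = 58)
H(p, Q) = 0
q(N, U) = -9 (q(N, U) = -9 + 0 = -9)
(-40495 + 44270)/(-32996 + (q(4, u) - 112*m)) = (-40495 + 44270)/(-32996 + (-9 - 112*58)) = 3775/(-32996 + (-9 - 6496)) = 3775/(-32996 - 6505) = 3775/(-39501) = 3775*(-1/39501) = -3775/39501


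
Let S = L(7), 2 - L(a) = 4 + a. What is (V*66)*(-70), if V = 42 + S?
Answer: -152460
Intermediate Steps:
L(a) = -2 - a (L(a) = 2 - (4 + a) = 2 + (-4 - a) = -2 - a)
S = -9 (S = -2 - 1*7 = -2 - 7 = -9)
V = 33 (V = 42 - 9 = 33)
(V*66)*(-70) = (33*66)*(-70) = 2178*(-70) = -152460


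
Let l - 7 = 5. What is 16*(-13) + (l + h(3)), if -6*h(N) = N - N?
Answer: -196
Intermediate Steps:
h(N) = 0 (h(N) = -(N - N)/6 = -⅙*0 = 0)
l = 12 (l = 7 + 5 = 12)
16*(-13) + (l + h(3)) = 16*(-13) + (12 + 0) = -208 + 12 = -196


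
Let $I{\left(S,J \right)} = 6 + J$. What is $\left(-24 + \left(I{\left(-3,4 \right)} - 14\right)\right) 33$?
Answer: $-924$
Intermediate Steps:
$\left(-24 + \left(I{\left(-3,4 \right)} - 14\right)\right) 33 = \left(-24 + \left(\left(6 + 4\right) - 14\right)\right) 33 = \left(-24 + \left(10 - 14\right)\right) 33 = \left(-24 - 4\right) 33 = \left(-28\right) 33 = -924$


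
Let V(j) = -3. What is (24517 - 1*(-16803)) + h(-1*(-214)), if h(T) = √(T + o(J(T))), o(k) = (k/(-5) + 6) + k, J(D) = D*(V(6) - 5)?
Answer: 41320 + 2*I*√7185/5 ≈ 41320.0 + 33.906*I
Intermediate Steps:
J(D) = -8*D (J(D) = D*(-3 - 5) = D*(-8) = -8*D)
o(k) = 6 + 4*k/5 (o(k) = (k*(-⅕) + 6) + k = (-k/5 + 6) + k = (6 - k/5) + k = 6 + 4*k/5)
h(T) = √(6 - 27*T/5) (h(T) = √(T + (6 + 4*(-8*T)/5)) = √(T + (6 - 32*T/5)) = √(6 - 27*T/5))
(24517 - 1*(-16803)) + h(-1*(-214)) = (24517 - 1*(-16803)) + √(150 - (-135)*(-214))/5 = (24517 + 16803) + √(150 - 135*214)/5 = 41320 + √(150 - 28890)/5 = 41320 + √(-28740)/5 = 41320 + (2*I*√7185)/5 = 41320 + 2*I*√7185/5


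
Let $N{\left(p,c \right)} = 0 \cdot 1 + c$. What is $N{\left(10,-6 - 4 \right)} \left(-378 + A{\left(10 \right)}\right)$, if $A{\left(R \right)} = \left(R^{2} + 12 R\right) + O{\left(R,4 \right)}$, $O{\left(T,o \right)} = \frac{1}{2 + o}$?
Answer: $\frac{4735}{3} \approx 1578.3$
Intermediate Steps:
$A{\left(R \right)} = \frac{1}{6} + R^{2} + 12 R$ ($A{\left(R \right)} = \left(R^{2} + 12 R\right) + \frac{1}{2 + 4} = \left(R^{2} + 12 R\right) + \frac{1}{6} = \frac{1}{6} + R^{2} + 12 R$)
$N{\left(p,c \right)} = c$ ($N{\left(p,c \right)} = 0 + c = c$)
$N{\left(10,-6 - 4 \right)} \left(-378 + A{\left(10 \right)}\right) = \left(-6 - 4\right) \left(-378 + \left(\frac{1}{6} + 10^{2} + 12 \cdot 10\right)\right) = - 10 \left(-378 + \left(\frac{1}{6} + 100 + 120\right)\right) = - 10 \left(-378 + \frac{1321}{6}\right) = \left(-10\right) \left(- \frac{947}{6}\right) = \frac{4735}{3}$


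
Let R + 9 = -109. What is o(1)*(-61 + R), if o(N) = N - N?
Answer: 0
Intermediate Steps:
R = -118 (R = -9 - 109 = -118)
o(N) = 0
o(1)*(-61 + R) = 0*(-61 - 118) = 0*(-179) = 0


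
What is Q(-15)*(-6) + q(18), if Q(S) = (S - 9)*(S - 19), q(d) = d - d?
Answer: -4896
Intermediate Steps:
q(d) = 0
Q(S) = (-19 + S)*(-9 + S) (Q(S) = (-9 + S)*(-19 + S) = (-19 + S)*(-9 + S))
Q(-15)*(-6) + q(18) = (171 + (-15)² - 28*(-15))*(-6) + 0 = (171 + 225 + 420)*(-6) + 0 = 816*(-6) + 0 = -4896 + 0 = -4896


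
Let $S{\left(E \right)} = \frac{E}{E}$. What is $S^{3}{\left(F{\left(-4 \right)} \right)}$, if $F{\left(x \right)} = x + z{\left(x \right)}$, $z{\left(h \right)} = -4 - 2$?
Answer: $1$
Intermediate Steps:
$z{\left(h \right)} = -6$ ($z{\left(h \right)} = -4 - 2 = -6$)
$F{\left(x \right)} = -6 + x$ ($F{\left(x \right)} = x - 6 = -6 + x$)
$S{\left(E \right)} = 1$
$S^{3}{\left(F{\left(-4 \right)} \right)} = 1^{3} = 1$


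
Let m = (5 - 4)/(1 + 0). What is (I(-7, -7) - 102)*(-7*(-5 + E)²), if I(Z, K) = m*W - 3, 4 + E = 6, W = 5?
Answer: 6300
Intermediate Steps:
E = 2 (E = -4 + 6 = 2)
m = 1 (m = 1/1 = 1*1 = 1)
I(Z, K) = 2 (I(Z, K) = 1*5 - 3 = 5 - 3 = 2)
(I(-7, -7) - 102)*(-7*(-5 + E)²) = (2 - 102)*(-7*(-5 + 2)²) = -(-700)*(-3)² = -(-700)*9 = -100*(-63) = 6300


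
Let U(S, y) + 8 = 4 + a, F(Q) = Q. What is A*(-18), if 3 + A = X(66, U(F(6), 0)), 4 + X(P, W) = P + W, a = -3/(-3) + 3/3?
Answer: -1026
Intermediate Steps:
a = 2 (a = -3*(-⅓) + 3*(⅓) = 1 + 1 = 2)
U(S, y) = -2 (U(S, y) = -8 + (4 + 2) = -8 + 6 = -2)
X(P, W) = -4 + P + W (X(P, W) = -4 + (P + W) = -4 + P + W)
A = 57 (A = -3 + (-4 + 66 - 2) = -3 + 60 = 57)
A*(-18) = 57*(-18) = -1026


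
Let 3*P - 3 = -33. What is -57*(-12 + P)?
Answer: 1254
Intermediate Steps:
P = -10 (P = 1 + (1/3)*(-33) = 1 - 11 = -10)
-57*(-12 + P) = -57*(-12 - 10) = -57*(-22) = 1254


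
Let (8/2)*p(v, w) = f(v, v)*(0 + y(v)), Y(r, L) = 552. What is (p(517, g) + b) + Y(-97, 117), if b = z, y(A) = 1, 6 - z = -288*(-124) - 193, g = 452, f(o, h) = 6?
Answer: -69919/2 ≈ -34960.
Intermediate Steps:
z = -35513 (z = 6 - (-288*(-124) - 193) = 6 - (35712 - 193) = 6 - 1*35519 = 6 - 35519 = -35513)
b = -35513
p(v, w) = 3/2 (p(v, w) = (6*(0 + 1))/4 = (6*1)/4 = (1/4)*6 = 3/2)
(p(517, g) + b) + Y(-97, 117) = (3/2 - 35513) + 552 = -71023/2 + 552 = -69919/2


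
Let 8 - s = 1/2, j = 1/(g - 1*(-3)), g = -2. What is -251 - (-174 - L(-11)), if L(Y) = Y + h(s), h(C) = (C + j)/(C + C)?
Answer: -2623/30 ≈ -87.433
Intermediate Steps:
j = 1 (j = 1/(-2 - 1*(-3)) = 1/(-2 + 3) = 1/1 = 1)
s = 15/2 (s = 8 - 1/2 = 8 - 1*½ = 8 - ½ = 15/2 ≈ 7.5000)
h(C) = (1 + C)/(2*C) (h(C) = (C + 1)/(C + C) = (1 + C)/((2*C)) = (1 + C)*(1/(2*C)) = (1 + C)/(2*C))
L(Y) = 17/30 + Y (L(Y) = Y + (1 + 15/2)/(2*(15/2)) = Y + (½)*(2/15)*(17/2) = Y + 17/30 = 17/30 + Y)
-251 - (-174 - L(-11)) = -251 - (-174 - (17/30 - 11)) = -251 - (-174 - 1*(-313/30)) = -251 - (-174 + 313/30) = -251 - 1*(-4907/30) = -251 + 4907/30 = -2623/30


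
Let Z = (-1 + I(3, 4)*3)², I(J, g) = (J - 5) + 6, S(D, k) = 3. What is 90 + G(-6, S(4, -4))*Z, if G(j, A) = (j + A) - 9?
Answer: -1362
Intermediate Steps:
I(J, g) = 1 + J (I(J, g) = (-5 + J) + 6 = 1 + J)
G(j, A) = -9 + A + j (G(j, A) = (A + j) - 9 = -9 + A + j)
Z = 121 (Z = (-1 + (1 + 3)*3)² = (-1 + 4*3)² = (-1 + 12)² = 11² = 121)
90 + G(-6, S(4, -4))*Z = 90 + (-9 + 3 - 6)*121 = 90 - 12*121 = 90 - 1452 = -1362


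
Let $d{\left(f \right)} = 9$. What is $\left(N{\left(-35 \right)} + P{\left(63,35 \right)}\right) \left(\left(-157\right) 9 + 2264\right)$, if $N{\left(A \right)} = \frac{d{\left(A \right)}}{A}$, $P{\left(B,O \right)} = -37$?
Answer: $- \frac{1109704}{35} \approx -31706.0$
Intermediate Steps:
$N{\left(A \right)} = \frac{9}{A}$
$\left(N{\left(-35 \right)} + P{\left(63,35 \right)}\right) \left(\left(-157\right) 9 + 2264\right) = \left(\frac{9}{-35} - 37\right) \left(\left(-157\right) 9 + 2264\right) = \left(9 \left(- \frac{1}{35}\right) - 37\right) \left(-1413 + 2264\right) = \left(- \frac{9}{35} - 37\right) 851 = \left(- \frac{1304}{35}\right) 851 = - \frac{1109704}{35}$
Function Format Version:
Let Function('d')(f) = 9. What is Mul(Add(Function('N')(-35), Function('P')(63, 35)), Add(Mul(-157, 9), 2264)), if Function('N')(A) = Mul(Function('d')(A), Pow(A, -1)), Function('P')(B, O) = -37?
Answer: Rational(-1109704, 35) ≈ -31706.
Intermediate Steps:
Function('N')(A) = Mul(9, Pow(A, -1))
Mul(Add(Function('N')(-35), Function('P')(63, 35)), Add(Mul(-157, 9), 2264)) = Mul(Add(Mul(9, Pow(-35, -1)), -37), Add(Mul(-157, 9), 2264)) = Mul(Add(Mul(9, Rational(-1, 35)), -37), Add(-1413, 2264)) = Mul(Add(Rational(-9, 35), -37), 851) = Mul(Rational(-1304, 35), 851) = Rational(-1109704, 35)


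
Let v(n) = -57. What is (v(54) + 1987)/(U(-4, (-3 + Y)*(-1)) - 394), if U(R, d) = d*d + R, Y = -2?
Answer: -1930/373 ≈ -5.1743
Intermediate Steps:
U(R, d) = R + d² (U(R, d) = d² + R = R + d²)
(v(54) + 1987)/(U(-4, (-3 + Y)*(-1)) - 394) = (-57 + 1987)/((-4 + ((-3 - 2)*(-1))²) - 394) = 1930/((-4 + (-5*(-1))²) - 394) = 1930/((-4 + 5²) - 394) = 1930/((-4 + 25) - 394) = 1930/(21 - 394) = 1930/(-373) = 1930*(-1/373) = -1930/373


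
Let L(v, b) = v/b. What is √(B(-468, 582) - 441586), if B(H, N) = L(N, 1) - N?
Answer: I*√441586 ≈ 664.52*I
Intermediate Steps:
B(H, N) = 0 (B(H, N) = N/1 - N = N*1 - N = N - N = 0)
√(B(-468, 582) - 441586) = √(0 - 441586) = √(-441586) = I*√441586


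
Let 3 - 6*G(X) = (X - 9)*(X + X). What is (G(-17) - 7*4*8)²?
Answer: 4950625/36 ≈ 1.3752e+5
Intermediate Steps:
G(X) = ½ - X*(-9 + X)/3 (G(X) = ½ - (X - 9)*(X + X)/6 = ½ - (-9 + X)*2*X/6 = ½ - X*(-9 + X)/3)
(G(-17) - 7*4*8)² = ((½ + 3*(-17) - ⅓*(-17)²) - 7*4*8)² = ((½ - 51 - ⅓*289) - 28*8)² = ((½ - 51 - 289/3) - 224)² = (-881/6 - 224)² = (-2225/6)² = 4950625/36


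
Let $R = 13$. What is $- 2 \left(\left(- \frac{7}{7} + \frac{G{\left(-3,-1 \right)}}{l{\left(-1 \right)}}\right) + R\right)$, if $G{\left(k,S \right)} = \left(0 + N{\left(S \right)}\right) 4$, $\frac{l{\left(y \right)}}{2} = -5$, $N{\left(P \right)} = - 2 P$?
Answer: $- \frac{112}{5} \approx -22.4$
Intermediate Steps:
$l{\left(y \right)} = -10$ ($l{\left(y \right)} = 2 \left(-5\right) = -10$)
$G{\left(k,S \right)} = - 8 S$ ($G{\left(k,S \right)} = \left(0 - 2 S\right) 4 = - 2 S 4 = - 8 S$)
$- 2 \left(\left(- \frac{7}{7} + \frac{G{\left(-3,-1 \right)}}{l{\left(-1 \right)}}\right) + R\right) = - 2 \left(\left(- \frac{7}{7} + \frac{\left(-8\right) \left(-1\right)}{-10}\right) + 13\right) = - 2 \left(\left(\left(-7\right) \frac{1}{7} + 8 \left(- \frac{1}{10}\right)\right) + 13\right) = - 2 \left(\left(-1 - \frac{4}{5}\right) + 13\right) = - 2 \left(- \frac{9}{5} + 13\right) = \left(-2\right) \frac{56}{5} = - \frac{112}{5}$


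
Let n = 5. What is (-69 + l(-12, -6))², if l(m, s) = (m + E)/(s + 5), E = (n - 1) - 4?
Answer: 3249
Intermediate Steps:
E = 0 (E = (5 - 1) - 4 = 4 - 4 = 0)
l(m, s) = m/(5 + s) (l(m, s) = (m + 0)/(s + 5) = m/(5 + s))
(-69 + l(-12, -6))² = (-69 - 12/(5 - 6))² = (-69 - 12/(-1))² = (-69 - 12*(-1))² = (-69 + 12)² = (-57)² = 3249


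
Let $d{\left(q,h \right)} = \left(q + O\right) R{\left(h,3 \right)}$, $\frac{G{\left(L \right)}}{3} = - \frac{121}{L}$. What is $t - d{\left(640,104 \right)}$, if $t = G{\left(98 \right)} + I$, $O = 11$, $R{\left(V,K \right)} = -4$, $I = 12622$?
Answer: $\frac{1491785}{98} \approx 15222.0$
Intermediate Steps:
$G{\left(L \right)} = - \frac{363}{L}$ ($G{\left(L \right)} = 3 \left(- \frac{121}{L}\right) = - \frac{363}{L}$)
$d{\left(q,h \right)} = -44 - 4 q$ ($d{\left(q,h \right)} = \left(q + 11\right) \left(-4\right) = \left(11 + q\right) \left(-4\right) = -44 - 4 q$)
$t = \frac{1236593}{98}$ ($t = - \frac{363}{98} + 12622 = \frac{1236593}{98} \approx 12618.0$)
$t - d{\left(640,104 \right)} = \frac{1236593}{98} - \left(-44 - 2560\right) = \frac{1236593}{98} - -2604 = \frac{1236593}{98} + 2604 = \frac{1491785}{98}$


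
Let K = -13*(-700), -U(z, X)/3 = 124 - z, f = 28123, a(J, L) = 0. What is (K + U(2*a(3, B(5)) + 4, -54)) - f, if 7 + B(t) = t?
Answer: -19383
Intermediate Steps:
B(t) = -7 + t
U(z, X) = -372 + 3*z (U(z, X) = -3*(124 - z) = -372 + 3*z)
K = 9100
(K + U(2*a(3, B(5)) + 4, -54)) - f = (9100 + (-372 + 3*(2*0 + 4))) - 1*28123 = (9100 + (-372 + 3*(0 + 4))) - 28123 = (9100 + (-372 + 3*4)) - 28123 = (9100 + (-372 + 12)) - 28123 = (9100 - 360) - 28123 = 8740 - 28123 = -19383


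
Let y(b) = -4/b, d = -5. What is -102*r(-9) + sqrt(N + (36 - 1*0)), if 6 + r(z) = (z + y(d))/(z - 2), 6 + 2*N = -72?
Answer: 29478/55 + I*sqrt(3) ≈ 535.96 + 1.732*I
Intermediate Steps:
N = -39 (N = -3 + (1/2)*(-72) = -3 - 36 = -39)
r(z) = -6 + (4/5 + z)/(-2 + z) (r(z) = -6 + (z - 4/(-5))/(z - 2) = -6 + (z - 4*(-1/5))/(-2 + z) = -6 + (z + 4/5)/(-2 + z) = -6 + (4/5 + z)/(-2 + z))
-102*r(-9) + sqrt(N + (36 - 1*0)) = -102*(64 - 25*(-9))/(5*(-2 - 9)) + sqrt(-39 + (36 - 1*0)) = -102*(64 + 225)/(5*(-11)) + sqrt(-39 + (36 + 0)) = -102*(-1)*289/(5*11) + sqrt(-39 + 36) = -102*(-289/55) + sqrt(-3) = 29478/55 + I*sqrt(3)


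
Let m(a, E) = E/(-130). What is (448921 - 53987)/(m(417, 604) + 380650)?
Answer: 12835355/12370974 ≈ 1.0375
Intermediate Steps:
m(a, E) = -E/130 (m(a, E) = E*(-1/130) = -E/130)
(448921 - 53987)/(m(417, 604) + 380650) = (448921 - 53987)/(-1/130*604 + 380650) = 394934/(-302/65 + 380650) = 394934/(24741948/65) = 394934*(65/24741948) = 12835355/12370974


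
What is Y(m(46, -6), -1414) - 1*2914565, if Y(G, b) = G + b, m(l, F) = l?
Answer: -2915933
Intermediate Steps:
Y(m(46, -6), -1414) - 1*2914565 = (46 - 1414) - 1*2914565 = -1368 - 2914565 = -2915933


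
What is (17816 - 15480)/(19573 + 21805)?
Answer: 1168/20689 ≈ 0.056455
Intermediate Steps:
(17816 - 15480)/(19573 + 21805) = 2336/41378 = 2336*(1/41378) = 1168/20689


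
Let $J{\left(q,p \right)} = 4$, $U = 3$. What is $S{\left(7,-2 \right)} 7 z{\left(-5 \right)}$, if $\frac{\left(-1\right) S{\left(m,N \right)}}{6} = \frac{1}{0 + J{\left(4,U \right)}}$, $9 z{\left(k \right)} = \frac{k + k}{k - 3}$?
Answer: $- \frac{35}{24} \approx -1.4583$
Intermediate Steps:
$z{\left(k \right)} = \frac{2 k}{9 \left(-3 + k\right)}$ ($z{\left(k \right)} = \frac{\left(k + k\right) \frac{1}{k - 3}}{9} = \frac{2 k \frac{1}{-3 + k}}{9} = \frac{2 k}{9 \left(-3 + k\right)}$)
$S{\left(m,N \right)} = - \frac{3}{2}$ ($S{\left(m,N \right)} = - \frac{6}{0 + 4} = - \frac{6}{4} = \left(-6\right) \frac{1}{4} = - \frac{3}{2}$)
$S{\left(7,-2 \right)} 7 z{\left(-5 \right)} = \left(- \frac{3}{2}\right) 7 \cdot \frac{2}{9} \left(-5\right) \frac{1}{-3 - 5} = - \frac{21 \cdot \frac{2}{9} \left(-5\right) \frac{1}{-8}}{2} = - \frac{21 \cdot \frac{2}{9} \left(-5\right) \left(- \frac{1}{8}\right)}{2} = \left(- \frac{21}{2}\right) \frac{5}{36} = - \frac{35}{24}$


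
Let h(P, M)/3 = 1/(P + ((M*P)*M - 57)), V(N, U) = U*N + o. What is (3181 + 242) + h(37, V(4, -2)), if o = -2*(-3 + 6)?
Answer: 24755139/7232 ≈ 3423.0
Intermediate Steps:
o = -6 (o = -2*3 = -6)
V(N, U) = -6 + N*U (V(N, U) = U*N - 6 = N*U - 6 = -6 + N*U)
h(P, M) = 3/(-57 + P + P*M**2) (h(P, M) = 3/(P + ((M*P)*M - 57)) = 3/(P + (P*M**2 - 57)) = 3/(P + (-57 + P*M**2)) = 3/(-57 + P + P*M**2))
(3181 + 242) + h(37, V(4, -2)) = (3181 + 242) + 3/(-57 + 37 + 37*(-6 + 4*(-2))**2) = 3423 + 3/(-57 + 37 + 37*(-6 - 8)**2) = 3423 + 3/(-57 + 37 + 37*(-14)**2) = 3423 + 3/(-57 + 37 + 37*196) = 3423 + 3/(-57 + 37 + 7252) = 3423 + 3/7232 = 24755139/7232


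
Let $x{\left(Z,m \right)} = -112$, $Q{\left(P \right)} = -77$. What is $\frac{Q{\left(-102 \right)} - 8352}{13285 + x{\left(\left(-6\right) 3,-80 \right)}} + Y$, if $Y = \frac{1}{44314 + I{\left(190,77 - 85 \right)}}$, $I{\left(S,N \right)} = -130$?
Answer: $- \frac{41379307}{64670648} \approx -0.63985$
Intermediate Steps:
$Y = \frac{1}{44184}$ ($Y = \frac{1}{44314 - 130} = \frac{1}{44184} \approx 2.2633 \cdot 10^{-5}$)
$\frac{Q{\left(-102 \right)} - 8352}{13285 + x{\left(\left(-6\right) 3,-80 \right)}} + Y = \frac{-77 - 8352}{13285 - 112} + \frac{1}{44184} = - \frac{8429}{13173} + \frac{1}{44184} = - \frac{41379307}{64670648}$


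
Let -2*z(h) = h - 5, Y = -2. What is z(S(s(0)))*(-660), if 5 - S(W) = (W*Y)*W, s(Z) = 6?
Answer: 23760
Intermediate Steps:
S(W) = 5 + 2*W² (S(W) = 5 - W*(-2)*W = 5 - (-2*W)*W = 5 - (-2)*W² = 5 + 2*W²)
z(h) = 5/2 - h/2 (z(h) = -(h - 5)/2 = -(-5 + h)/2 = 5/2 - h/2)
z(S(s(0)))*(-660) = (5/2 - (5 + 2*6²)/2)*(-660) = (5/2 - (5 + 2*36)/2)*(-660) = (5/2 - (5 + 72)/2)*(-660) = (5/2 - ½*77)*(-660) = (5/2 - 77/2)*(-660) = -36*(-660) = 23760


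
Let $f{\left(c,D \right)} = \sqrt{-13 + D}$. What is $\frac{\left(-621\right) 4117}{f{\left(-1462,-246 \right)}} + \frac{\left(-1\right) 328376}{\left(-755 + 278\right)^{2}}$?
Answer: $- \frac{328376}{227529} + \frac{2556657 i \sqrt{259}}{259} \approx -1.4432 + 1.5886 \cdot 10^{5} i$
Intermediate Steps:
$\frac{\left(-621\right) 4117}{f{\left(-1462,-246 \right)}} + \frac{\left(-1\right) 328376}{\left(-755 + 278\right)^{2}} = \frac{\left(-621\right) 4117}{\sqrt{-13 - 246}} + \frac{\left(-1\right) 328376}{\left(-755 + 278\right)^{2}} = - \frac{2556657}{\sqrt{-259}} - \frac{328376}{\left(-477\right)^{2}} = - \frac{2556657}{i \sqrt{259}} - \frac{328376}{227529} = - 2556657 \left(- \frac{i \sqrt{259}}{259}\right) - \frac{328376}{227529} = \frac{2556657 i \sqrt{259}}{259} - \frac{328376}{227529} = - \frac{328376}{227529} + \frac{2556657 i \sqrt{259}}{259}$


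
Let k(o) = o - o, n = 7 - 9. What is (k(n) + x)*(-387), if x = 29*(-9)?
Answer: 101007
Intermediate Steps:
x = -261
n = -2
k(o) = 0
(k(n) + x)*(-387) = (0 - 261)*(-387) = -261*(-387) = 101007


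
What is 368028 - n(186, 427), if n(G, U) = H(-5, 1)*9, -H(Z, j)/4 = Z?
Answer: 367848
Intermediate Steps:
H(Z, j) = -4*Z
n(G, U) = 180 (n(G, U) = -4*(-5)*9 = 20*9 = 180)
368028 - n(186, 427) = 368028 - 1*180 = 368028 - 180 = 367848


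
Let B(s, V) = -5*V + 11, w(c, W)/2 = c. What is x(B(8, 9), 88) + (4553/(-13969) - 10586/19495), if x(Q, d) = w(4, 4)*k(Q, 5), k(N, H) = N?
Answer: -74309214729/272325655 ≈ -272.87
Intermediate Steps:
w(c, W) = 2*c
B(s, V) = 11 - 5*V
x(Q, d) = 8*Q (x(Q, d) = (2*4)*Q = 8*Q)
x(B(8, 9), 88) + (4553/(-13969) - 10586/19495) = 8*(11 - 5*9) + (4553/(-13969) - 10586/19495) = 8*(11 - 45) + (4553*(-1/13969) - 10586*1/19495) = 8*(-34) + (-4553/13969 - 10586/19495) = -272 - 236636569/272325655 = -74309214729/272325655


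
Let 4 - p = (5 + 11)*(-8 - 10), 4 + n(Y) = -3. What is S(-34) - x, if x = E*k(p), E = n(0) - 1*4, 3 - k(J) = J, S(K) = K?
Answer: -3213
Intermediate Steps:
n(Y) = -7 (n(Y) = -4 - 3 = -7)
p = 292 (p = 4 - (5 + 11)*(-8 - 10) = 4 - 16*(-18) = 4 - 1*(-288) = 4 + 288 = 292)
k(J) = 3 - J
E = -11 (E = -7 - 1*4 = -7 - 4 = -11)
x = 3179 (x = -11*(3 - 1*292) = -11*(3 - 292) = -11*(-289) = 3179)
S(-34) - x = -34 - 1*3179 = -34 - 3179 = -3213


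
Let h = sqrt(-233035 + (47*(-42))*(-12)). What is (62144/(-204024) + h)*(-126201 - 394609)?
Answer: 4045652080/25503 - 520810*I*sqrt(209347) ≈ 1.5863e+5 - 2.3829e+8*I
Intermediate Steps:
h = I*sqrt(209347) (h = sqrt(-233035 - 1974*(-12)) = sqrt(-233035 + 23688) = sqrt(-209347) = I*sqrt(209347) ≈ 457.54*I)
(62144/(-204024) + h)*(-126201 - 394609) = (62144/(-204024) + I*sqrt(209347))*(-126201 - 394609) = (62144*(-1/204024) + I*sqrt(209347))*(-520810) = (-7768/25503 + I*sqrt(209347))*(-520810) = 4045652080/25503 - 520810*I*sqrt(209347)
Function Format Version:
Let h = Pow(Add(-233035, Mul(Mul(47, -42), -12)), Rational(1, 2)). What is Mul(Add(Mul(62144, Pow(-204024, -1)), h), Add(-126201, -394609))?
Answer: Add(Rational(4045652080, 25503), Mul(-520810, I, Pow(209347, Rational(1, 2)))) ≈ Add(1.5863e+5, Mul(-2.3829e+8, I))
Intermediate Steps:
h = Mul(I, Pow(209347, Rational(1, 2))) (h = Pow(Add(-233035, Mul(-1974, -12)), Rational(1, 2)) = Pow(Add(-233035, 23688), Rational(1, 2)) = Pow(-209347, Rational(1, 2)) = Mul(I, Pow(209347, Rational(1, 2))) ≈ Mul(457.54, I))
Mul(Add(Mul(62144, Pow(-204024, -1)), h), Add(-126201, -394609)) = Mul(Add(Mul(62144, Pow(-204024, -1)), Mul(I, Pow(209347, Rational(1, 2)))), Add(-126201, -394609)) = Mul(Add(Mul(62144, Rational(-1, 204024)), Mul(I, Pow(209347, Rational(1, 2)))), -520810) = Mul(Add(Rational(-7768, 25503), Mul(I, Pow(209347, Rational(1, 2)))), -520810) = Add(Rational(4045652080, 25503), Mul(-520810, I, Pow(209347, Rational(1, 2))))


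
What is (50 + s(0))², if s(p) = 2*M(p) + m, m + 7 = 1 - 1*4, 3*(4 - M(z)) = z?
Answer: 2304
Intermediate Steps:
M(z) = 4 - z/3
m = -10 (m = -7 + (1 - 1*4) = -7 + (1 - 4) = -7 - 3 = -10)
s(p) = -2 - 2*p/3 (s(p) = 2*(4 - p/3) - 10 = (8 - 2*p/3) - 10 = -2 - 2*p/3)
(50 + s(0))² = (50 + (-2 - ⅔*0))² = (50 + (-2 + 0))² = (50 - 2)² = 48² = 2304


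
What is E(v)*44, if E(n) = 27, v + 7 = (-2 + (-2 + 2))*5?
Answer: 1188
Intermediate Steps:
v = -17 (v = -7 + (-2 + (-2 + 2))*5 = -7 + (-2 + 0)*5 = -7 - 2*5 = -7 - 10 = -17)
E(v)*44 = 27*44 = 1188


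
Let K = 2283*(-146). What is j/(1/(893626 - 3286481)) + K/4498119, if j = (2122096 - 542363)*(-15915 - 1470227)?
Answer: 8423063347728274924761584/1499373 ≈ 5.6177e+18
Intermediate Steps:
K = -333318
j = -2347707560086 (j = 1579733*(-1486142) = -2347707560086)
j/(1/(893626 - 3286481)) + K/4498119 = -2347707560086/(1/(893626 - 3286481)) - 333318/4498119 = -2347707560086/(1/(-2392855)) - 333318*1/4498119 = -2347707560086/(-1/2392855) - 111106/1499373 = -2347707560086*(-2392855) - 111106/1499373 = 5617723773689585530 - 111106/1499373 = 8423063347728274924761584/1499373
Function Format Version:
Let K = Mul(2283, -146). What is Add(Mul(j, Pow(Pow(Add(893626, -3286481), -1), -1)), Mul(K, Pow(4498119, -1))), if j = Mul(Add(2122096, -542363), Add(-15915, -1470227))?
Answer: Rational(8423063347728274924761584, 1499373) ≈ 5.6177e+18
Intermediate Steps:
K = -333318
j = -2347707560086 (j = Mul(1579733, -1486142) = -2347707560086)
Add(Mul(j, Pow(Pow(Add(893626, -3286481), -1), -1)), Mul(K, Pow(4498119, -1))) = Add(Mul(-2347707560086, Pow(Pow(Add(893626, -3286481), -1), -1)), Mul(-333318, Pow(4498119, -1))) = Add(Mul(-2347707560086, Pow(Pow(-2392855, -1), -1)), Mul(-333318, Rational(1, 4498119))) = Add(Mul(-2347707560086, Pow(Rational(-1, 2392855), -1)), Rational(-111106, 1499373)) = Add(Mul(-2347707560086, -2392855), Rational(-111106, 1499373)) = Add(5617723773689585530, Rational(-111106, 1499373)) = Rational(8423063347728274924761584, 1499373)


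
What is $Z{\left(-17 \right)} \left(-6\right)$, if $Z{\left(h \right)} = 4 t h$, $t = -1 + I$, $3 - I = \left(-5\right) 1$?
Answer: $2856$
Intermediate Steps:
$I = 8$ ($I = 3 - \left(-5\right) 1 = 3 - -5 = 3 + 5 = 8$)
$t = 7$ ($t = -1 + 8 = 7$)
$Z{\left(h \right)} = 28 h$ ($Z{\left(h \right)} = 4 \cdot 7 h = 28 h$)
$Z{\left(-17 \right)} \left(-6\right) = 28 \left(-17\right) \left(-6\right) = \left(-476\right) \left(-6\right) = 2856$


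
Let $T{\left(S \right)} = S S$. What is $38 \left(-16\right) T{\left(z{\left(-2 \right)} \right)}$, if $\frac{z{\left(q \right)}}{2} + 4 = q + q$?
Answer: $-155648$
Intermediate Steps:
$z{\left(q \right)} = -8 + 4 q$ ($z{\left(q \right)} = -8 + 2 \left(q + q\right) = -8 + 2 \cdot 2 q = -8 + 4 q$)
$T{\left(S \right)} = S^{2}$
$38 \left(-16\right) T{\left(z{\left(-2 \right)} \right)} = 38 \left(-16\right) \left(-8 + 4 \left(-2\right)\right)^{2} = - 608 \left(-8 - 8\right)^{2} = - 608 \left(-16\right)^{2} = \left(-608\right) 256 = -155648$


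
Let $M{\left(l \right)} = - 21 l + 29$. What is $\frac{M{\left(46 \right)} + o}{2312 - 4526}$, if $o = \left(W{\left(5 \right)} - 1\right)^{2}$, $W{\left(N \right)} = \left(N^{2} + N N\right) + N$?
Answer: $- \frac{1979}{2214} \approx -0.89386$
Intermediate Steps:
$W{\left(N \right)} = N + 2 N^{2}$ ($W{\left(N \right)} = \left(N^{2} + N^{2}\right) + N = 2 N^{2} + N = N + 2 N^{2}$)
$M{\left(l \right)} = 29 - 21 l$
$o = 2916$ ($o = \left(5 \left(1 + 2 \cdot 5\right) - 1\right)^{2} = \left(5 \left(1 + 10\right) - 1\right)^{2} = \left(5 \cdot 11 - 1\right)^{2} = \left(55 - 1\right)^{2} = 54^{2} = 2916$)
$\frac{M{\left(46 \right)} + o}{2312 - 4526} = \frac{\left(29 - 966\right) + 2916}{2312 - 4526} = \frac{\left(29 - 966\right) + 2916}{-2214} = \left(-937 + 2916\right) \left(- \frac{1}{2214}\right) = 1979 \left(- \frac{1}{2214}\right) = - \frac{1979}{2214}$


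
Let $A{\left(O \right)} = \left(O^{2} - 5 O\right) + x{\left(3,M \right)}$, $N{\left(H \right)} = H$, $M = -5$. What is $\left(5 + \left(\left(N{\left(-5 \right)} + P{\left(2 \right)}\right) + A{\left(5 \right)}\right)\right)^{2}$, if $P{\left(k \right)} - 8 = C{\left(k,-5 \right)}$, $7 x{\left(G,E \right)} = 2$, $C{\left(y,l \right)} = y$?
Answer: $\frac{5184}{49} \approx 105.8$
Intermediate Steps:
$x{\left(G,E \right)} = \frac{2}{7}$ ($x{\left(G,E \right)} = \frac{1}{7} \cdot 2 = \frac{2}{7}$)
$P{\left(k \right)} = 8 + k$
$A{\left(O \right)} = \frac{2}{7} + O^{2} - 5 O$ ($A{\left(O \right)} = \left(O^{2} - 5 O\right) + \frac{2}{7} = \frac{2}{7} + O^{2} - 5 O$)
$\left(5 + \left(\left(N{\left(-5 \right)} + P{\left(2 \right)}\right) + A{\left(5 \right)}\right)\right)^{2} = \left(5 + \left(\left(-5 + \left(8 + 2\right)\right) + \left(\frac{2}{7} + 5^{2} - 25\right)\right)\right)^{2} = \left(5 + \left(\left(-5 + 10\right) + \left(\frac{2}{7} + 25 - 25\right)\right)\right)^{2} = \left(5 + \left(5 + \frac{2}{7}\right)\right)^{2} = \left(5 + \frac{37}{7}\right)^{2} = \left(\frac{72}{7}\right)^{2} = \frac{5184}{49}$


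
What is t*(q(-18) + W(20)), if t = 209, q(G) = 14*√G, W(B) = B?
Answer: 4180 + 8778*I*√2 ≈ 4180.0 + 12414.0*I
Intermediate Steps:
t*(q(-18) + W(20)) = 209*(14*√(-18) + 20) = 209*(14*(3*I*√2) + 20) = 209*(42*I*√2 + 20) = 209*(20 + 42*I*√2) = 4180 + 8778*I*√2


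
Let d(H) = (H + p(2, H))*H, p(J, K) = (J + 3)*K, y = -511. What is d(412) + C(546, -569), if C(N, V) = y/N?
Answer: 79440119/78 ≈ 1.0185e+6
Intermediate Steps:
p(J, K) = K*(3 + J) (p(J, K) = (3 + J)*K = K*(3 + J))
C(N, V) = -511/N
d(H) = 6*H² (d(H) = (H + H*(3 + 2))*H = (H + H*5)*H = (H + 5*H)*H = (6*H)*H = 6*H²)
d(412) + C(546, -569) = 6*412² - 511/546 = 6*169744 - 511*1/546 = 1018464 - 73/78 = 79440119/78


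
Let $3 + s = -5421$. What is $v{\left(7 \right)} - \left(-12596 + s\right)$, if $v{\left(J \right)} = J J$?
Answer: $18069$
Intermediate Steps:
$s = -5424$ ($s = -3 - 5421 = -5424$)
$v{\left(J \right)} = J^{2}$
$v{\left(7 \right)} - \left(-12596 + s\right) = 7^{2} + \left(12596 - -5424\right) = 49 + \left(12596 + 5424\right) = 49 + 18020 = 18069$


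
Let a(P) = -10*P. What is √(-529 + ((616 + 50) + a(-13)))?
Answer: √267 ≈ 16.340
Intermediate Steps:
√(-529 + ((616 + 50) + a(-13))) = √(-529 + ((616 + 50) - 10*(-13))) = √(-529 + (666 + 130)) = √(-529 + 796) = √267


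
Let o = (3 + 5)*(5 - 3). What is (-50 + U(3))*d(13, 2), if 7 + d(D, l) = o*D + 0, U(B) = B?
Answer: -9447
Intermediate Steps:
o = 16 (o = 8*2 = 16)
d(D, l) = -7 + 16*D (d(D, l) = -7 + (16*D + 0) = -7 + 16*D)
(-50 + U(3))*d(13, 2) = (-50 + 3)*(-7 + 16*13) = -47*(-7 + 208) = -47*201 = -9447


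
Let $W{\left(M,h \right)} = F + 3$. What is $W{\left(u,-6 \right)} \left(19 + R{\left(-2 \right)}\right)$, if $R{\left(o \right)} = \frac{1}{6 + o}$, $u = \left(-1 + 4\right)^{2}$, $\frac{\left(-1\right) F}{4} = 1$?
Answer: $- \frac{77}{4} \approx -19.25$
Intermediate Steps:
$F = -4$ ($F = \left(-4\right) 1 = -4$)
$u = 9$ ($u = 3^{2} = 9$)
$W{\left(M,h \right)} = -1$ ($W{\left(M,h \right)} = -4 + 3 = -1$)
$W{\left(u,-6 \right)} \left(19 + R{\left(-2 \right)}\right) = - (19 + \frac{1}{6 - 2}) = - (19 + \frac{1}{4}) = \left(-1\right) \frac{77}{4} = - \frac{77}{4}$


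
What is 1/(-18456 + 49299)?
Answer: 1/30843 ≈ 3.2422e-5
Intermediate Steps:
1/(-18456 + 49299) = 1/30843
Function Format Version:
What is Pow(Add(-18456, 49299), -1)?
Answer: Rational(1, 30843) ≈ 3.2422e-5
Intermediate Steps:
Pow(Add(-18456, 49299), -1) = Pow(30843, -1) = Rational(1, 30843)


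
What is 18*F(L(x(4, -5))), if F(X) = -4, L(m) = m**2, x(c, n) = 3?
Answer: -72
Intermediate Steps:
18*F(L(x(4, -5))) = 18*(-4) = -72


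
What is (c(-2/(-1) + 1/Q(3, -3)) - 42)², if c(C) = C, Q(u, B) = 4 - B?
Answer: 77841/49 ≈ 1588.6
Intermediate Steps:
(c(-2/(-1) + 1/Q(3, -3)) - 42)² = ((-2/(-1) + 1/(4 - 1*(-3))) - 42)² = ((-2*(-1) + 1/(4 + 3)) - 42)² = ((2 + 1/7) - 42)² = ((2 + 1*(⅐)) - 42)² = ((2 + ⅐) - 42)² = (15/7 - 42)² = (-279/7)² = 77841/49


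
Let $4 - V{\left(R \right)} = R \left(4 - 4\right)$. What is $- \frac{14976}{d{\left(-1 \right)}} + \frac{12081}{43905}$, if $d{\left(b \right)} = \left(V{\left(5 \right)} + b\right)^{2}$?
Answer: $- \frac{24348613}{14635} \approx -1663.7$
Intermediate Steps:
$V{\left(R \right)} = 4$ ($V{\left(R \right)} = 4 - R \left(4 - 4\right) = 4 - R 0 = 4 - 0 = 4 + 0 = 4$)
$d{\left(b \right)} = \left(4 + b\right)^{2}$
$- \frac{14976}{d{\left(-1 \right)}} + \frac{12081}{43905} = - \frac{14976}{\left(4 - 1\right)^{2}} + \frac{12081}{43905} = - \frac{14976}{3^{2}} + 12081 \cdot \frac{1}{43905} = - \frac{14976}{9} + \frac{4027}{14635} = \left(-14976\right) \frac{1}{9} + \frac{4027}{14635} = -1664 + \frac{4027}{14635} = - \frac{24348613}{14635}$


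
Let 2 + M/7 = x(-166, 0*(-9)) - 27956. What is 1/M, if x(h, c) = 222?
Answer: -1/194152 ≈ -5.1506e-6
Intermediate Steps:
M = -194152 (M = -14 + 7*(222 - 27956) = -14 + 7*(-27734) = -14 - 194138 = -194152)
1/M = 1/(-194152) = -1/194152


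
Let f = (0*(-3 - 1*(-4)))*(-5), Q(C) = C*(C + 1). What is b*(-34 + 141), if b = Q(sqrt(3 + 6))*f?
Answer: 0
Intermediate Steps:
Q(C) = C*(1 + C)
f = 0 (f = (0*(-3 + 4))*(-5) = (0*1)*(-5) = 0*(-5) = 0)
b = 0 (b = (sqrt(3 + 6)*(1 + sqrt(3 + 6)))*0 = (sqrt(9)*(1 + sqrt(9)))*0 = (3*(1 + 3))*0 = (3*4)*0 = 12*0 = 0)
b*(-34 + 141) = 0*(-34 + 141) = 0*107 = 0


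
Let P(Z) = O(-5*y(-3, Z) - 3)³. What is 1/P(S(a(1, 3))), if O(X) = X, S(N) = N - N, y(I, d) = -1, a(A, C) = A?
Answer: ⅛ ≈ 0.12500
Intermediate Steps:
S(N) = 0
P(Z) = 8 (P(Z) = (-5*(-1) - 3)³ = (5 - 3)³ = 2³ = 8)
1/P(S(a(1, 3))) = 1/8 = ⅛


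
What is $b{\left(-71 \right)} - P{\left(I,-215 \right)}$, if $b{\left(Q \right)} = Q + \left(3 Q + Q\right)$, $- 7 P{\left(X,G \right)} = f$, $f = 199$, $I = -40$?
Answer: $- \frac{2286}{7} \approx -326.57$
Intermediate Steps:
$P{\left(X,G \right)} = - \frac{199}{7}$ ($P{\left(X,G \right)} = \left(- \frac{1}{7}\right) 199 = - \frac{199}{7}$)
$b{\left(Q \right)} = 5 Q$ ($b{\left(Q \right)} = Q + 4 Q = 5 Q$)
$b{\left(-71 \right)} - P{\left(I,-215 \right)} = 5 \left(-71\right) - - \frac{199}{7} = -355 + \frac{199}{7} = - \frac{2286}{7}$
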